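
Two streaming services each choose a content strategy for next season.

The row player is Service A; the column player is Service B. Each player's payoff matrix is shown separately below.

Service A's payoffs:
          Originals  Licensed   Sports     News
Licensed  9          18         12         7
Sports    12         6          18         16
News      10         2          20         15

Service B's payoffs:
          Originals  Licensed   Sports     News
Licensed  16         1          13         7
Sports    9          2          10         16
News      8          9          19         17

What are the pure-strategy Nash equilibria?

Mark each player's best response to every combination of opponents' strategies; a profile where every player is best-responding is a pure Nash equilibrium.
Service A against Originals: payoffs 9, 12, 10 → best response Sports.
Service A against Licensed: payoffs 18, 6, 2 → best response Licensed.
Service A against Sports: payoffs 12, 18, 20 → best response News.
Service A against News: payoffs 7, 16, 15 → best response Sports.
Service B against Licensed: payoffs 16, 1, 13, 7 → best response Originals.
Service B against Sports: payoffs 9, 2, 10, 16 → best response News.
Service B against News: payoffs 8, 9, 19, 17 → best response Sports.
Mutual best responses: (Sports, News); (News, Sports).

Pure-strategy Nash equilibria: (Sports, News) and (News, Sports)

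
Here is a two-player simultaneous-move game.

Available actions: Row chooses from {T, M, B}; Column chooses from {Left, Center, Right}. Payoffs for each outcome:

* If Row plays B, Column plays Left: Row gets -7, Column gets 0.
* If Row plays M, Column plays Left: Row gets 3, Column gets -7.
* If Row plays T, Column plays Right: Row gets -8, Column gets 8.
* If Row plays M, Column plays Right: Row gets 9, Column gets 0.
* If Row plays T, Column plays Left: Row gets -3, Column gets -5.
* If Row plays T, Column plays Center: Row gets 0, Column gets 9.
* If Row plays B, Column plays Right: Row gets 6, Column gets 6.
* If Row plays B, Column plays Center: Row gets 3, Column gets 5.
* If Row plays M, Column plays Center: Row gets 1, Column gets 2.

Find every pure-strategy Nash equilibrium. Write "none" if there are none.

No pure-strategy Nash equilibrium.

Check each profile: it is a Nash equilibrium iff no player can strictly gain by switching unilaterally.
(T, Left): Row can switch to M (-3 → 3). Not NE.
(T, Center): Row can switch to M (0 → 1). Not NE.
(T, Right): Row can switch to M (-8 → 9). Not NE.
(M, Left): Column can switch to Center (-7 → 2). Not NE.
(M, Center): Row can switch to B (1 → 3). Not NE.
(M, Right): Column can switch to Center (0 → 2). Not NE.
(B, Left): Row can switch to T (-7 → -3). Not NE.
(B, Center): Column can switch to Right (5 → 6). Not NE.
(B, Right): Row can switch to M (6 → 9). Not NE.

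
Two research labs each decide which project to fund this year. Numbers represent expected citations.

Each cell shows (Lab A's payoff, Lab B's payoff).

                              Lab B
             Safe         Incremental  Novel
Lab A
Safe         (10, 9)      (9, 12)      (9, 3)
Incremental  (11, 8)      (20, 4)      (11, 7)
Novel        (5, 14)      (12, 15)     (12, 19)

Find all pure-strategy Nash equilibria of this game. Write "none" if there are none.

(Incremental, Safe) and (Novel, Novel)

Lab A against Safe: payoffs 10, 11, 5 → best response Incremental.
Lab A against Incremental: payoffs 9, 20, 12 → best response Incremental.
Lab A against Novel: payoffs 9, 11, 12 → best response Novel.
Lab B against Safe: payoffs 9, 12, 3 → best response Incremental.
Lab B against Incremental: payoffs 8, 4, 7 → best response Safe.
Lab B against Novel: payoffs 14, 15, 19 → best response Novel.
Mutual best responses: (Incremental, Safe); (Novel, Novel).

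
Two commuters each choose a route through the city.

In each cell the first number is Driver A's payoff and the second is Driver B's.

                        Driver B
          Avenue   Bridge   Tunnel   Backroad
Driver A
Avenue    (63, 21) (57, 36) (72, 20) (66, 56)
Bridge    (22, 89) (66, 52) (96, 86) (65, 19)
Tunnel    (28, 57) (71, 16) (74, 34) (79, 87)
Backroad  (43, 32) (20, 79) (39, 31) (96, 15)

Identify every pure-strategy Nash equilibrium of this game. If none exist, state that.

Driver A against Avenue: payoffs 63, 22, 28, 43 → best response Avenue.
Driver A against Bridge: payoffs 57, 66, 71, 20 → best response Tunnel.
Driver A against Tunnel: payoffs 72, 96, 74, 39 → best response Bridge.
Driver A against Backroad: payoffs 66, 65, 79, 96 → best response Backroad.
Driver B against Avenue: payoffs 21, 36, 20, 56 → best response Backroad.
Driver B against Bridge: payoffs 89, 52, 86, 19 → best response Avenue.
Driver B against Tunnel: payoffs 57, 16, 34, 87 → best response Backroad.
Driver B against Backroad: payoffs 32, 79, 31, 15 → best response Bridge.
No profile is a mutual best response for all players.

none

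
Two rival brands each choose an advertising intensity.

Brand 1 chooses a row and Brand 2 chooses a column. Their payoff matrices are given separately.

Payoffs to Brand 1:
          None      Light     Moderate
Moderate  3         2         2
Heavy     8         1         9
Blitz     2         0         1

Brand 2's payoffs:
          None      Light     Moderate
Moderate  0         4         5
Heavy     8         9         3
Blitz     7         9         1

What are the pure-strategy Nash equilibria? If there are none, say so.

This game has no pure Nash equilibrium.

Brand 1 against None: payoffs 3, 8, 2 → best response Heavy.
Brand 1 against Light: payoffs 2, 1, 0 → best response Moderate.
Brand 1 against Moderate: payoffs 2, 9, 1 → best response Heavy.
Brand 2 against Moderate: payoffs 0, 4, 5 → best response Moderate.
Brand 2 against Heavy: payoffs 8, 9, 3 → best response Light.
Brand 2 against Blitz: payoffs 7, 9, 1 → best response Light.
No profile is a mutual best response for all players.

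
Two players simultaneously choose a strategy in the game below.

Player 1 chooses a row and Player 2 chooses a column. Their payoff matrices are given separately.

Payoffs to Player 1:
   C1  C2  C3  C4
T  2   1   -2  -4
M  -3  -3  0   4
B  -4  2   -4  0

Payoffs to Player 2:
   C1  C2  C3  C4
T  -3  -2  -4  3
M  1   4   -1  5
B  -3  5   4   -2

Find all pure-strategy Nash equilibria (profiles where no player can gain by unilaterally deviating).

(T, C1): Player 2 can switch to C2 (-3 → -2). Not NE.
(T, C2): Player 1 can switch to B (1 → 2). Not NE.
(T, C3): Player 1 can switch to M (-2 → 0). Not NE.
(T, C4): Player 1 can switch to M (-4 → 4). Not NE.
(M, C1): Player 1 can switch to T (-3 → 2). Not NE.
(M, C2): Player 1 can switch to T (-3 → 1). Not NE.
(M, C3): Player 2 can switch to C1 (-1 → 1). Not NE.
(M, C4): Player 1 gets 4, best alternative 0; Player 2 gets 5, best alternative 4. No profitable deviation — NE.
(B, C1): Player 1 can switch to T (-4 → 2). Not NE.
(B, C2): Player 1 gets 2, best alternative 1; Player 2 gets 5, best alternative 4. No profitable deviation — NE.
(The remaining 2 profiles each have a profitable deviation by the same check.)

Pure-strategy Nash equilibria: (M, C4), (B, C2)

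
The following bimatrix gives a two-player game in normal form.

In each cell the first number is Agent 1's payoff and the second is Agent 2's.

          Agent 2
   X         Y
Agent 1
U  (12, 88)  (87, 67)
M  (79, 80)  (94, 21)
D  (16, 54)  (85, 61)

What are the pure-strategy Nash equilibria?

(M, X)

Mark each player's best response to every combination of opponents' strategies; a profile where every player is best-responding is a pure Nash equilibrium.
Agent 1 against X: payoffs 12, 79, 16 → best response M.
Agent 1 against Y: payoffs 87, 94, 85 → best response M.
Agent 2 against U: payoffs 88, 67 → best response X.
Agent 2 against M: payoffs 80, 21 → best response X.
Agent 2 against D: payoffs 54, 61 → best response Y.
Mutual best responses: (M, X).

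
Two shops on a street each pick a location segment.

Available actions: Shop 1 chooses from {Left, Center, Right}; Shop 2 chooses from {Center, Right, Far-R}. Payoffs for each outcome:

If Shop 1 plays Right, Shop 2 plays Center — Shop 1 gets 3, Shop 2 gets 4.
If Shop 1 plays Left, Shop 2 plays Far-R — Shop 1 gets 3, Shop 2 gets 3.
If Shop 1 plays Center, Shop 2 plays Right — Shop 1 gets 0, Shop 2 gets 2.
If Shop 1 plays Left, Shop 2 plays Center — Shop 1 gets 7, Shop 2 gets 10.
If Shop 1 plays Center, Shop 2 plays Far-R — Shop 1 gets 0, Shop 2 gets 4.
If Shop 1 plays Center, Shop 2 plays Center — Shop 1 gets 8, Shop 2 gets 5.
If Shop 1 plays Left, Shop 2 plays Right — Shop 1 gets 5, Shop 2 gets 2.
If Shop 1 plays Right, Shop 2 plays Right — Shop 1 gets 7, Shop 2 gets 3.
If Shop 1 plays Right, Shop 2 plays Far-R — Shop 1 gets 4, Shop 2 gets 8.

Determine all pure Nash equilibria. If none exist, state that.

Pure-strategy Nash equilibria: (Center, Center); (Right, Far-R)

Mark each player's best response to every combination of opponents' strategies; a profile where every player is best-responding is a pure Nash equilibrium.
Shop 1 against Center: payoffs 7, 8, 3 → best response Center.
Shop 1 against Right: payoffs 5, 0, 7 → best response Right.
Shop 1 against Far-R: payoffs 3, 0, 4 → best response Right.
Shop 2 against Left: payoffs 10, 2, 3 → best response Center.
Shop 2 against Center: payoffs 5, 2, 4 → best response Center.
Shop 2 against Right: payoffs 4, 3, 8 → best response Far-R.
Mutual best responses: (Center, Center); (Right, Far-R).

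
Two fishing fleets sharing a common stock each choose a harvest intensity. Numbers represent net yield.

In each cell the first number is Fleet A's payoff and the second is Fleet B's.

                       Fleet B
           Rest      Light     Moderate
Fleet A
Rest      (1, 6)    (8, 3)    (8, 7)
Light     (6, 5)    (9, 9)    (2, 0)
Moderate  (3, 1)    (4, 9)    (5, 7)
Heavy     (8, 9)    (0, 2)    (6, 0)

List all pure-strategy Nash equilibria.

Fleet A against Rest: payoffs 1, 6, 3, 8 → best response Heavy.
Fleet A against Light: payoffs 8, 9, 4, 0 → best response Light.
Fleet A against Moderate: payoffs 8, 2, 5, 6 → best response Rest.
Fleet B against Rest: payoffs 6, 3, 7 → best response Moderate.
Fleet B against Light: payoffs 5, 9, 0 → best response Light.
Fleet B against Moderate: payoffs 1, 9, 7 → best response Light.
Fleet B against Heavy: payoffs 9, 2, 0 → best response Rest.
Mutual best responses: (Rest, Moderate); (Light, Light); (Heavy, Rest).

Pure-strategy Nash equilibria: (Rest, Moderate) and (Light, Light) and (Heavy, Rest)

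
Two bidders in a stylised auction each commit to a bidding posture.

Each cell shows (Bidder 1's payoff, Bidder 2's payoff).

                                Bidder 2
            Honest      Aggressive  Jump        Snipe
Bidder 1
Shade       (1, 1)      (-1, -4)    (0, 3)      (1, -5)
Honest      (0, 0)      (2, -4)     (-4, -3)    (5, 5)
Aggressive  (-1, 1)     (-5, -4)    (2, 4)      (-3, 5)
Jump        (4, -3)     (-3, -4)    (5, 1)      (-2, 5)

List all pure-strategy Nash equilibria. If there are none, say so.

(Honest, Snipe)

For each strategy profile, look for a profitable unilateral deviation.
(Shade, Honest): Bidder 1 can switch to Jump (1 → 4). Not NE.
(Shade, Aggressive): Bidder 1 can switch to Honest (-1 → 2). Not NE.
(Shade, Jump): Bidder 1 can switch to Aggressive (0 → 2). Not NE.
(Shade, Snipe): Bidder 1 can switch to Honest (1 → 5). Not NE.
(Honest, Honest): Bidder 1 can switch to Shade (0 → 1). Not NE.
(Honest, Aggressive): Bidder 2 can switch to Honest (-4 → 0). Not NE.
(Honest, Jump): Bidder 1 can switch to Shade (-4 → 0). Not NE.
(Honest, Snipe): Bidder 1 gets 5, best alternative 1; Bidder 2 gets 5, best alternative 0. No profitable deviation — NE.
(Aggressive, Honest): Bidder 1 can switch to Shade (-1 → 1). Not NE.
(The remaining 7 profiles each have a profitable deviation by the same check.)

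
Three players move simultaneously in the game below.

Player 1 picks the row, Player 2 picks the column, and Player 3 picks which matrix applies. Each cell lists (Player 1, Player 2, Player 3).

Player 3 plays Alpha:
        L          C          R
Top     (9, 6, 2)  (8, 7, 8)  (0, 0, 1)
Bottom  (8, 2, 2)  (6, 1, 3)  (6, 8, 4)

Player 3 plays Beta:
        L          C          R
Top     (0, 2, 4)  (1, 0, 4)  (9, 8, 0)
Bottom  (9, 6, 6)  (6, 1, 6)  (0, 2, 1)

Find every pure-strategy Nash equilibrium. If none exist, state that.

Player 1 against (L, Alpha): payoffs 9, 8 → best response Top.
Player 1 against (L, Beta): payoffs 0, 9 → best response Bottom.
Player 1 against (C, Alpha): payoffs 8, 6 → best response Top.
Player 1 against (C, Beta): payoffs 1, 6 → best response Bottom.
Player 1 against (R, Alpha): payoffs 0, 6 → best response Bottom.
Player 1 against (R, Beta): payoffs 9, 0 → best response Top.
Player 2 against (Top, Alpha): payoffs 6, 7, 0 → best response C.
Player 2 against (Top, Beta): payoffs 2, 0, 8 → best response R.
Player 2 against (Bottom, Alpha): payoffs 2, 1, 8 → best response R.
Player 2 against (Bottom, Beta): payoffs 6, 1, 2 → best response L.
Player 3 against (Top, L): payoffs 2, 4 → best response Beta.
Player 3 against (Top, C): payoffs 8, 4 → best response Alpha.
Player 3 against (Top, R): payoffs 1, 0 → best response Alpha.
Player 3 against (Bottom, L): payoffs 2, 6 → best response Beta.
Player 3 against (Bottom, C): payoffs 3, 6 → best response Beta.
Player 3 against (Bottom, R): payoffs 4, 1 → best response Alpha.
Mutual best responses: (Top, C, Alpha); (Bottom, L, Beta); (Bottom, R, Alpha).

The pure Nash equilibria are (Top, C, Alpha); (Bottom, L, Beta); (Bottom, R, Alpha).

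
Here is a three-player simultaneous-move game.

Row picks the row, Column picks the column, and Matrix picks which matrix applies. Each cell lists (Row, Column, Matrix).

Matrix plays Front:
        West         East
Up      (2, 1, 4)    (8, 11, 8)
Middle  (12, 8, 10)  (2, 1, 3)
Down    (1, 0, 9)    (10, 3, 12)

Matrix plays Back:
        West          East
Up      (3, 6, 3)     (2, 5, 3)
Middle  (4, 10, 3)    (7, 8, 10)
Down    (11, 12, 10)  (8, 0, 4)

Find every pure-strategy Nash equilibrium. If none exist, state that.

The pure Nash equilibria are (Middle, West, Front), (Down, West, Back), (Down, East, Front).

Row against (West, Front): payoffs 2, 12, 1 → best response Middle.
Row against (West, Back): payoffs 3, 4, 11 → best response Down.
Row against (East, Front): payoffs 8, 2, 10 → best response Down.
Row against (East, Back): payoffs 2, 7, 8 → best response Down.
Column against (Up, Front): payoffs 1, 11 → best response East.
Column against (Up, Back): payoffs 6, 5 → best response West.
Column against (Middle, Front): payoffs 8, 1 → best response West.
Column against (Middle, Back): payoffs 10, 8 → best response West.
Column against (Down, Front): payoffs 0, 3 → best response East.
Column against (Down, Back): payoffs 12, 0 → best response West.
Matrix against (Up, West): payoffs 4, 3 → best response Front.
Matrix against (Up, East): payoffs 8, 3 → best response Front.
Matrix against (Middle, West): payoffs 10, 3 → best response Front.
Matrix against (Middle, East): payoffs 3, 10 → best response Back.
Matrix against (Down, West): payoffs 9, 10 → best response Back.
Matrix against (Down, East): payoffs 12, 4 → best response Front.
Mutual best responses: (Middle, West, Front); (Down, West, Back); (Down, East, Front).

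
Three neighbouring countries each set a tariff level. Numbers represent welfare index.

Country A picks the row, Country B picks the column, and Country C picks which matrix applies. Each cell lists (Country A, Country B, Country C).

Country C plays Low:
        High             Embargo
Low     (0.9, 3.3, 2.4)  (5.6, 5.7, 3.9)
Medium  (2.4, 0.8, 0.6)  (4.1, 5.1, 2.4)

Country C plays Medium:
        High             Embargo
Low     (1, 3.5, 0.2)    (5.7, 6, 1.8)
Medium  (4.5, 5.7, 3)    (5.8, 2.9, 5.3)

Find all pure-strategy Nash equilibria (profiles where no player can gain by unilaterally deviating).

Mark each player's best response to every combination of opponents' strategies; a profile where every player is best-responding is a pure Nash equilibrium.
Country A against (High, Low): payoffs 0.9, 2.4 → best response Medium.
Country A against (High, Medium): payoffs 1, 4.5 → best response Medium.
Country A against (Embargo, Low): payoffs 5.6, 4.1 → best response Low.
Country A against (Embargo, Medium): payoffs 5.7, 5.8 → best response Medium.
Country B against (Low, Low): payoffs 3.3, 5.7 → best response Embargo.
Country B against (Low, Medium): payoffs 3.5, 6 → best response Embargo.
Country B against (Medium, Low): payoffs 0.8, 5.1 → best response Embargo.
Country B against (Medium, Medium): payoffs 5.7, 2.9 → best response High.
Country C against (Low, High): payoffs 2.4, 0.2 → best response Low.
Country C against (Low, Embargo): payoffs 3.9, 1.8 → best response Low.
Country C against (Medium, High): payoffs 0.6, 3 → best response Medium.
Country C against (Medium, Embargo): payoffs 2.4, 5.3 → best response Medium.
Mutual best responses: (Low, Embargo, Low); (Medium, High, Medium).

The pure Nash equilibria are (Low, Embargo, Low) and (Medium, High, Medium).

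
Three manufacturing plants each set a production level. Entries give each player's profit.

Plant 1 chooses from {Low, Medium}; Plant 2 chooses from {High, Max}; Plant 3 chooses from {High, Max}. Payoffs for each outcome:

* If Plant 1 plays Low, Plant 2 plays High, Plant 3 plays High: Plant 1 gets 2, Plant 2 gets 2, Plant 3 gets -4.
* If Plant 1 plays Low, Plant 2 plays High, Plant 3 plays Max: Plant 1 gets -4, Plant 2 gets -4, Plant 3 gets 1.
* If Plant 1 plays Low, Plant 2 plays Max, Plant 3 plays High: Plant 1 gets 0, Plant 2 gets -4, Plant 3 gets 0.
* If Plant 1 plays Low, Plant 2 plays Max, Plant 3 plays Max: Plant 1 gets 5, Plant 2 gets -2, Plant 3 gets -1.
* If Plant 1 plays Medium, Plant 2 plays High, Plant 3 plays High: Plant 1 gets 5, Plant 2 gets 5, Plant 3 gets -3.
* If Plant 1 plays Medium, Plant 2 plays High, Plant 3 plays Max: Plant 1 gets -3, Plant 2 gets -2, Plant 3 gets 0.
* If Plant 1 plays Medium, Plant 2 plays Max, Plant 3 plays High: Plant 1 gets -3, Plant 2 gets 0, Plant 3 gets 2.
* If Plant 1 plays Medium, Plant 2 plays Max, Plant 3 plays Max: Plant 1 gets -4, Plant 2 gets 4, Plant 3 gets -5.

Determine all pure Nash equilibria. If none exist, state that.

For each strategy profile, look for a profitable unilateral deviation.
(Low, High, High): Plant 1 can switch to Medium (2 → 5). Not NE.
(Low, High, Max): Plant 1 can switch to Medium (-4 → -3). Not NE.
(Low, Max, High): Plant 2 can switch to High (-4 → 2). Not NE.
(Low, Max, Max): Plant 3 can switch to High (-1 → 0). Not NE.
(Medium, High, High): Plant 3 can switch to Max (-3 → 0). Not NE.
(Medium, High, Max): Plant 2 can switch to Max (-2 → 4). Not NE.
(Medium, Max, High): Plant 1 can switch to Low (-3 → 0). Not NE.
(Medium, Max, Max): Plant 1 can switch to Low (-4 → 5). Not NE.

This game has no pure Nash equilibrium.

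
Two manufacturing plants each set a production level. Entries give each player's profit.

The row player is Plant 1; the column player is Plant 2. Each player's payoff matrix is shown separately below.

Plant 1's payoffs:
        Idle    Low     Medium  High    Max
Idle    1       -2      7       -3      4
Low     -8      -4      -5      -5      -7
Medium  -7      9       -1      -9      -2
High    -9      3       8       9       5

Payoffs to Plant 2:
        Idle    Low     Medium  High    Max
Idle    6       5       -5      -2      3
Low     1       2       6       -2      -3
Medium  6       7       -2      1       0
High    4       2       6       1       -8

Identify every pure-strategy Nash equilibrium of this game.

Pure-strategy Nash equilibria: (Idle, Idle) and (Medium, Low) and (High, Medium)

Plant 1 against Idle: payoffs 1, -8, -7, -9 → best response Idle.
Plant 1 against Low: payoffs -2, -4, 9, 3 → best response Medium.
Plant 1 against Medium: payoffs 7, -5, -1, 8 → best response High.
Plant 1 against High: payoffs -3, -5, -9, 9 → best response High.
Plant 1 against Max: payoffs 4, -7, -2, 5 → best response High.
Plant 2 against Idle: payoffs 6, 5, -5, -2, 3 → best response Idle.
Plant 2 against Low: payoffs 1, 2, 6, -2, -3 → best response Medium.
Plant 2 against Medium: payoffs 6, 7, -2, 1, 0 → best response Low.
Plant 2 against High: payoffs 4, 2, 6, 1, -8 → best response Medium.
Mutual best responses: (Idle, Idle); (Medium, Low); (High, Medium).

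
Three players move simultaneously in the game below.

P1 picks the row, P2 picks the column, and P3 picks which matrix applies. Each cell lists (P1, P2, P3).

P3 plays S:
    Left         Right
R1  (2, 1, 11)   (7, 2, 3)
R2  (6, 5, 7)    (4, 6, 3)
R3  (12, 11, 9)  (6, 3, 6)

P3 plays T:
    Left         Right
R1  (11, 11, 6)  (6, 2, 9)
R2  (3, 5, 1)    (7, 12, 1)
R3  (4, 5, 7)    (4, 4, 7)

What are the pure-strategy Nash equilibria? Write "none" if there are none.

(R3, Left, S)

P1 against (Left, S): payoffs 2, 6, 12 → best response R3.
P1 against (Left, T): payoffs 11, 3, 4 → best response R1.
P1 against (Right, S): payoffs 7, 4, 6 → best response R1.
P1 against (Right, T): payoffs 6, 7, 4 → best response R2.
P2 against (R1, S): payoffs 1, 2 → best response Right.
P2 against (R1, T): payoffs 11, 2 → best response Left.
P2 against (R2, S): payoffs 5, 6 → best response Right.
P2 against (R2, T): payoffs 5, 12 → best response Right.
P2 against (R3, S): payoffs 11, 3 → best response Left.
P2 against (R3, T): payoffs 5, 4 → best response Left.
P3 against (R1, Left): payoffs 11, 6 → best response S.
P3 against (R1, Right): payoffs 3, 9 → best response T.
P3 against (R2, Left): payoffs 7, 1 → best response S.
P3 against (R2, Right): payoffs 3, 1 → best response S.
P3 against (R3, Left): payoffs 9, 7 → best response S.
P3 against (R3, Right): payoffs 6, 7 → best response T.
Mutual best responses: (R3, Left, S).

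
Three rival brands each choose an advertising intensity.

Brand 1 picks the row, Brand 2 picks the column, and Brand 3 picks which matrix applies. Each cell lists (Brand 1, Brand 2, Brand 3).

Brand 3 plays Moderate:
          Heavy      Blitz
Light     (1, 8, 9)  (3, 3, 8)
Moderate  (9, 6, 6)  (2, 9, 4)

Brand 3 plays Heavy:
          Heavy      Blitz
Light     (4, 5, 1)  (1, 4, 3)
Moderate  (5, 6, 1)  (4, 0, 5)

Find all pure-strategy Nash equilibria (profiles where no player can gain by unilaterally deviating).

This game has no pure Nash equilibrium.

Brand 1 against (Heavy, Moderate): payoffs 1, 9 → best response Moderate.
Brand 1 against (Heavy, Heavy): payoffs 4, 5 → best response Moderate.
Brand 1 against (Blitz, Moderate): payoffs 3, 2 → best response Light.
Brand 1 against (Blitz, Heavy): payoffs 1, 4 → best response Moderate.
Brand 2 against (Light, Moderate): payoffs 8, 3 → best response Heavy.
Brand 2 against (Light, Heavy): payoffs 5, 4 → best response Heavy.
Brand 2 against (Moderate, Moderate): payoffs 6, 9 → best response Blitz.
Brand 2 against (Moderate, Heavy): payoffs 6, 0 → best response Heavy.
Brand 3 against (Light, Heavy): payoffs 9, 1 → best response Moderate.
Brand 3 against (Light, Blitz): payoffs 8, 3 → best response Moderate.
Brand 3 against (Moderate, Heavy): payoffs 6, 1 → best response Moderate.
Brand 3 against (Moderate, Blitz): payoffs 4, 5 → best response Heavy.
No profile is a mutual best response for all players.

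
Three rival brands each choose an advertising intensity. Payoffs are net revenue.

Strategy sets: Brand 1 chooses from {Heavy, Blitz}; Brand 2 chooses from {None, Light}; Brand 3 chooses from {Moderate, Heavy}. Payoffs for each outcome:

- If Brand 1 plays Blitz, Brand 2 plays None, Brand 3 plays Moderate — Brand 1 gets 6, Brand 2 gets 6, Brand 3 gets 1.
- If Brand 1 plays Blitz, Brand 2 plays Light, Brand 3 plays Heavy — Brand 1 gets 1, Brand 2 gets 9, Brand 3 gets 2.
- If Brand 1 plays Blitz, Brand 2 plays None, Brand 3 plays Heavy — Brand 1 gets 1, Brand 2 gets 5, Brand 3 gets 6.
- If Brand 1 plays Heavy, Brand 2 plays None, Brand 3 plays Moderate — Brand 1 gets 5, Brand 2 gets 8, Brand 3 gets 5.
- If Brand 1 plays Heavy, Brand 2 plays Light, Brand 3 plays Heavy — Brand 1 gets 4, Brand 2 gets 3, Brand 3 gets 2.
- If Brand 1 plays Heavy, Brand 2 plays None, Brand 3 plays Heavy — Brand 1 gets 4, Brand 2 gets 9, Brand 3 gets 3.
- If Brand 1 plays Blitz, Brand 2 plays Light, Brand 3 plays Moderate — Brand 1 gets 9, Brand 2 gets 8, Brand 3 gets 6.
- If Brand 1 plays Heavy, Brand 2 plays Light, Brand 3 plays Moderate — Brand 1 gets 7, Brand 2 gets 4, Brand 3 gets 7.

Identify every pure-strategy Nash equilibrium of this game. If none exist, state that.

Pure NE: (Blitz, Light, Moderate)

For each player, find the best response to each opponent profile; mutual best responses are the pure NE.
Brand 1 against (None, Moderate): payoffs 5, 6 → best response Blitz.
Brand 1 against (None, Heavy): payoffs 4, 1 → best response Heavy.
Brand 1 against (Light, Moderate): payoffs 7, 9 → best response Blitz.
Brand 1 against (Light, Heavy): payoffs 4, 1 → best response Heavy.
Brand 2 against (Heavy, Moderate): payoffs 8, 4 → best response None.
Brand 2 against (Heavy, Heavy): payoffs 9, 3 → best response None.
Brand 2 against (Blitz, Moderate): payoffs 6, 8 → best response Light.
Brand 2 against (Blitz, Heavy): payoffs 5, 9 → best response Light.
Brand 3 against (Heavy, None): payoffs 5, 3 → best response Moderate.
Brand 3 against (Heavy, Light): payoffs 7, 2 → best response Moderate.
Brand 3 against (Blitz, None): payoffs 1, 6 → best response Heavy.
Brand 3 against (Blitz, Light): payoffs 6, 2 → best response Moderate.
Mutual best responses: (Blitz, Light, Moderate).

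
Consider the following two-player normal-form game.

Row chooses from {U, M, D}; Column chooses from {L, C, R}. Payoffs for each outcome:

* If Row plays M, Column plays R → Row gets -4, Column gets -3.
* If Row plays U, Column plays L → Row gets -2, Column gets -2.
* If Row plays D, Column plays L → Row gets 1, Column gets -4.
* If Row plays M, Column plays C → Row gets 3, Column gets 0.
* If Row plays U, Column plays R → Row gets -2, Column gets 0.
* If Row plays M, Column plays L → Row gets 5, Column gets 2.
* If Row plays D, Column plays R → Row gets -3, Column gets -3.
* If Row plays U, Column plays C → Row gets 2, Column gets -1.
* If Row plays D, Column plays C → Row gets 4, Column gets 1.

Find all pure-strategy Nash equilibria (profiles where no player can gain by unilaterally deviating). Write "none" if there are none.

Mark each player's best response to every combination of opponents' strategies; a profile where every player is best-responding is a pure Nash equilibrium.
Row against L: payoffs -2, 5, 1 → best response M.
Row against C: payoffs 2, 3, 4 → best response D.
Row against R: payoffs -2, -4, -3 → best response U.
Column against U: payoffs -2, -1, 0 → best response R.
Column against M: payoffs 2, 0, -3 → best response L.
Column against D: payoffs -4, 1, -3 → best response C.
Mutual best responses: (U, R); (M, L); (D, C).

The pure Nash equilibria are (U, R); (M, L); (D, C).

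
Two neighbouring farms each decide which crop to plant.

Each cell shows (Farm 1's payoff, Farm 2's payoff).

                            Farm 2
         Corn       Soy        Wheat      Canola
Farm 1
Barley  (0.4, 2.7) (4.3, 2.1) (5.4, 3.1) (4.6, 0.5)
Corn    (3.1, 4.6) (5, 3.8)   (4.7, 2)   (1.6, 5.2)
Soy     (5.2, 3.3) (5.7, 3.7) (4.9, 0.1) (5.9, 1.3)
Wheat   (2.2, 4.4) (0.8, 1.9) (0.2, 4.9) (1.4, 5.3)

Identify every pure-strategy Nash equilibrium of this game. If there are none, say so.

Farm 1 against Corn: payoffs 0.4, 3.1, 5.2, 2.2 → best response Soy.
Farm 1 against Soy: payoffs 4.3, 5, 5.7, 0.8 → best response Soy.
Farm 1 against Wheat: payoffs 5.4, 4.7, 4.9, 0.2 → best response Barley.
Farm 1 against Canola: payoffs 4.6, 1.6, 5.9, 1.4 → best response Soy.
Farm 2 against Barley: payoffs 2.7, 2.1, 3.1, 0.5 → best response Wheat.
Farm 2 against Corn: payoffs 4.6, 3.8, 2, 5.2 → best response Canola.
Farm 2 against Soy: payoffs 3.3, 3.7, 0.1, 1.3 → best response Soy.
Farm 2 against Wheat: payoffs 4.4, 1.9, 4.9, 5.3 → best response Canola.
Mutual best responses: (Barley, Wheat); (Soy, Soy).

The pure Nash equilibria are (Barley, Wheat), (Soy, Soy).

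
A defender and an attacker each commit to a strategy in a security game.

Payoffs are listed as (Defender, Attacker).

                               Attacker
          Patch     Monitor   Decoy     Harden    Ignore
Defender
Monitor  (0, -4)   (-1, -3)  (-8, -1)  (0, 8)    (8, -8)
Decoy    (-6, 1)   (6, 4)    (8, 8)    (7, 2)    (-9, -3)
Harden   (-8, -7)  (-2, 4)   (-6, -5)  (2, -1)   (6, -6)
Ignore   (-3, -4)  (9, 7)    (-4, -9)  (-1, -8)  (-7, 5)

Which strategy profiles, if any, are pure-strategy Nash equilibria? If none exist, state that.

Pure-strategy Nash equilibria: (Decoy, Decoy), (Ignore, Monitor)

(Monitor, Patch): Attacker can switch to Monitor (-4 → -3). Not NE.
(Monitor, Monitor): Defender can switch to Decoy (-1 → 6). Not NE.
(Monitor, Decoy): Defender can switch to Decoy (-8 → 8). Not NE.
(Monitor, Harden): Defender can switch to Decoy (0 → 7). Not NE.
(Monitor, Ignore): Attacker can switch to Patch (-8 → -4). Not NE.
(Decoy, Patch): Defender can switch to Monitor (-6 → 0). Not NE.
(Decoy, Monitor): Defender can switch to Ignore (6 → 9). Not NE.
(Decoy, Decoy): Defender gets 8, best alternative -4; Attacker gets 8, best alternative 4. No profitable deviation — NE.
(Decoy, Harden): Attacker can switch to Monitor (2 → 4). Not NE.
(Ignore, Monitor): Defender gets 9, best alternative 6; Attacker gets 7, best alternative 5. No profitable deviation — NE.
(The remaining 10 profiles each have a profitable deviation by the same check.)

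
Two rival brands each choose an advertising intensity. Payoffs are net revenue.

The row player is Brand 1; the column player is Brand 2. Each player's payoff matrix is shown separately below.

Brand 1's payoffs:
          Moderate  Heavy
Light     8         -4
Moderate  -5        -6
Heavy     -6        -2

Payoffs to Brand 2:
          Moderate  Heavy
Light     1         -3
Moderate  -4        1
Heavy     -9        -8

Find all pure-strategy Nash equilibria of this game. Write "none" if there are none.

(Light, Moderate): Brand 1 gets 8, best alternative -5; Brand 2 gets 1, best alternative -3. No profitable deviation — NE.
(Light, Heavy): Brand 1 can switch to Heavy (-4 → -2). Not NE.
(Moderate, Moderate): Brand 1 can switch to Light (-5 → 8). Not NE.
(Moderate, Heavy): Brand 1 can switch to Light (-6 → -4). Not NE.
(Heavy, Moderate): Brand 1 can switch to Light (-6 → 8). Not NE.
(Heavy, Heavy): Brand 1 gets -2, best alternative -4; Brand 2 gets -8, best alternative -9. No profitable deviation — NE.

The pure Nash equilibria are (Light, Moderate); (Heavy, Heavy).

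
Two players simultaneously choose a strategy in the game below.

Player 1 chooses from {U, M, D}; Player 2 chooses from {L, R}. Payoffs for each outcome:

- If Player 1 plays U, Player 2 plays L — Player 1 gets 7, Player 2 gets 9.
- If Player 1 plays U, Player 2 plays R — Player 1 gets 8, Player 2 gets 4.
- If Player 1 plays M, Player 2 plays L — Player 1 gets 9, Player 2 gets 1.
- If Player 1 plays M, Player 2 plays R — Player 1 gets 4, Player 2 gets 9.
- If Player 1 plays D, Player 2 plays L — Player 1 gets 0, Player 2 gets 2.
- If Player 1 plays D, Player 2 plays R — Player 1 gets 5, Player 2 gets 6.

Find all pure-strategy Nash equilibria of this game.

There is no pure-strategy Nash equilibrium.

Mark each player's best response to every combination of opponents' strategies; a profile where every player is best-responding is a pure Nash equilibrium.
Player 1 against L: payoffs 7, 9, 0 → best response M.
Player 1 against R: payoffs 8, 4, 5 → best response U.
Player 2 against U: payoffs 9, 4 → best response L.
Player 2 against M: payoffs 1, 9 → best response R.
Player 2 against D: payoffs 2, 6 → best response R.
No profile is a mutual best response for all players.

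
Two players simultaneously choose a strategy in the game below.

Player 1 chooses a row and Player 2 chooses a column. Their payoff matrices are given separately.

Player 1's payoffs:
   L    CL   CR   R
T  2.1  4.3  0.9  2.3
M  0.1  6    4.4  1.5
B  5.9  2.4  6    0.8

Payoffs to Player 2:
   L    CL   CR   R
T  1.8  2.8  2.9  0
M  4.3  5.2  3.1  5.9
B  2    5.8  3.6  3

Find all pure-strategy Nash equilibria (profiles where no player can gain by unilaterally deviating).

Player 1 against L: payoffs 2.1, 0.1, 5.9 → best response B.
Player 1 against CL: payoffs 4.3, 6, 2.4 → best response M.
Player 1 against CR: payoffs 0.9, 4.4, 6 → best response B.
Player 1 against R: payoffs 2.3, 1.5, 0.8 → best response T.
Player 2 against T: payoffs 1.8, 2.8, 2.9, 0 → best response CR.
Player 2 against M: payoffs 4.3, 5.2, 3.1, 5.9 → best response R.
Player 2 against B: payoffs 2, 5.8, 3.6, 3 → best response CL.
No profile is a mutual best response for all players.

none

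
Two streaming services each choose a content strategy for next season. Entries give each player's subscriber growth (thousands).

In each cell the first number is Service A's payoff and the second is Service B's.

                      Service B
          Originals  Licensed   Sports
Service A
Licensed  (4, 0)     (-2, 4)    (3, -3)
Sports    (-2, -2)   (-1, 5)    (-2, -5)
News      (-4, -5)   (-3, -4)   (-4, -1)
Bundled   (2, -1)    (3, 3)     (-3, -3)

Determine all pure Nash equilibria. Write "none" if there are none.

Pure NE: (Bundled, Licensed)

(Licensed, Originals): Service B can switch to Licensed (0 → 4). Not NE.
(Licensed, Licensed): Service A can switch to Sports (-2 → -1). Not NE.
(Licensed, Sports): Service B can switch to Originals (-3 → 0). Not NE.
(Sports, Originals): Service A can switch to Licensed (-2 → 4). Not NE.
(Sports, Licensed): Service A can switch to Bundled (-1 → 3). Not NE.
(Sports, Sports): Service A can switch to Licensed (-2 → 3). Not NE.
(News, Originals): Service A can switch to Licensed (-4 → 4). Not NE.
(News, Licensed): Service A can switch to Licensed (-3 → -2). Not NE.
(News, Sports): Service A can switch to Licensed (-4 → 3). Not NE.
(Bundled, Originals): Service A can switch to Licensed (2 → 4). Not NE.
(Bundled, Licensed): Service A gets 3, best alternative -1; Service B gets 3, best alternative -1. No profitable deviation — NE.
(Bundled, Sports): Service A can switch to Licensed (-3 → 3). Not NE.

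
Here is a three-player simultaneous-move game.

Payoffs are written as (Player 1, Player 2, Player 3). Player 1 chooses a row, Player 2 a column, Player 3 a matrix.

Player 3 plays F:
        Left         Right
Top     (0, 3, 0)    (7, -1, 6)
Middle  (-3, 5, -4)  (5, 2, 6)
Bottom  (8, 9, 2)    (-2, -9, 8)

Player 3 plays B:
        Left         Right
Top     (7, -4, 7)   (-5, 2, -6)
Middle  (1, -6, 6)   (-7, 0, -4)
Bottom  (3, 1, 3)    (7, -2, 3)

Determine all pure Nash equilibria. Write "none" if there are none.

This game has no pure Nash equilibrium.

(Top, Left, F): Player 1 can switch to Bottom (0 → 8). Not NE.
(Top, Left, B): Player 2 can switch to Right (-4 → 2). Not NE.
(Top, Right, F): Player 2 can switch to Left (-1 → 3). Not NE.
(Top, Right, B): Player 1 can switch to Bottom (-5 → 7). Not NE.
(Middle, Left, F): Player 1 can switch to Top (-3 → 0). Not NE.
(Middle, Left, B): Player 1 can switch to Top (1 → 7). Not NE.
(Middle, Right, F): Player 1 can switch to Top (5 → 7). Not NE.
(Middle, Right, B): Player 1 can switch to Top (-7 → -5). Not NE.
(Bottom, Left, F): Player 3 can switch to B (2 → 3). Not NE.
(Bottom, Left, B): Player 1 can switch to Top (3 → 7). Not NE.
(The remaining 2 profiles each have a profitable deviation by the same check.)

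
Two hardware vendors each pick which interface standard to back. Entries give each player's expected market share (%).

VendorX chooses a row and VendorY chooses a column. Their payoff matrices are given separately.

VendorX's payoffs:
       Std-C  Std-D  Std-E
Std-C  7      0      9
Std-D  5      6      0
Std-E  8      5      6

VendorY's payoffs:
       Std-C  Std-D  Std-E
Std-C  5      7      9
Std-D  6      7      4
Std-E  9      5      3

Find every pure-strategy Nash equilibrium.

Pure-strategy Nash equilibria: (Std-C, Std-E) and (Std-D, Std-D) and (Std-E, Std-C)

VendorX against Std-C: payoffs 7, 5, 8 → best response Std-E.
VendorX against Std-D: payoffs 0, 6, 5 → best response Std-D.
VendorX against Std-E: payoffs 9, 0, 6 → best response Std-C.
VendorY against Std-C: payoffs 5, 7, 9 → best response Std-E.
VendorY against Std-D: payoffs 6, 7, 4 → best response Std-D.
VendorY against Std-E: payoffs 9, 5, 3 → best response Std-C.
Mutual best responses: (Std-C, Std-E); (Std-D, Std-D); (Std-E, Std-C).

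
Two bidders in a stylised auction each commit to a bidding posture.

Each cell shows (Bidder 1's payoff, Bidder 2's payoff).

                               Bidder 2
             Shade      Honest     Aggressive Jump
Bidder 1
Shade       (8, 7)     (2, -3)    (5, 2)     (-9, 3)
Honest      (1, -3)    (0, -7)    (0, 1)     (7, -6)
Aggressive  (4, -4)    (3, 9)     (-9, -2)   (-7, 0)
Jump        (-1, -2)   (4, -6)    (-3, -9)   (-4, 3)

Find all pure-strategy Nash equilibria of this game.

Mark each player's best response to every combination of opponents' strategies; a profile where every player is best-responding is a pure Nash equilibrium.
Bidder 1 against Shade: payoffs 8, 1, 4, -1 → best response Shade.
Bidder 1 against Honest: payoffs 2, 0, 3, 4 → best response Jump.
Bidder 1 against Aggressive: payoffs 5, 0, -9, -3 → best response Shade.
Bidder 1 against Jump: payoffs -9, 7, -7, -4 → best response Honest.
Bidder 2 against Shade: payoffs 7, -3, 2, 3 → best response Shade.
Bidder 2 against Honest: payoffs -3, -7, 1, -6 → best response Aggressive.
Bidder 2 against Aggressive: payoffs -4, 9, -2, 0 → best response Honest.
Bidder 2 against Jump: payoffs -2, -6, -9, 3 → best response Jump.
Mutual best responses: (Shade, Shade).

The unique pure-strategy Nash equilibrium is (Shade, Shade).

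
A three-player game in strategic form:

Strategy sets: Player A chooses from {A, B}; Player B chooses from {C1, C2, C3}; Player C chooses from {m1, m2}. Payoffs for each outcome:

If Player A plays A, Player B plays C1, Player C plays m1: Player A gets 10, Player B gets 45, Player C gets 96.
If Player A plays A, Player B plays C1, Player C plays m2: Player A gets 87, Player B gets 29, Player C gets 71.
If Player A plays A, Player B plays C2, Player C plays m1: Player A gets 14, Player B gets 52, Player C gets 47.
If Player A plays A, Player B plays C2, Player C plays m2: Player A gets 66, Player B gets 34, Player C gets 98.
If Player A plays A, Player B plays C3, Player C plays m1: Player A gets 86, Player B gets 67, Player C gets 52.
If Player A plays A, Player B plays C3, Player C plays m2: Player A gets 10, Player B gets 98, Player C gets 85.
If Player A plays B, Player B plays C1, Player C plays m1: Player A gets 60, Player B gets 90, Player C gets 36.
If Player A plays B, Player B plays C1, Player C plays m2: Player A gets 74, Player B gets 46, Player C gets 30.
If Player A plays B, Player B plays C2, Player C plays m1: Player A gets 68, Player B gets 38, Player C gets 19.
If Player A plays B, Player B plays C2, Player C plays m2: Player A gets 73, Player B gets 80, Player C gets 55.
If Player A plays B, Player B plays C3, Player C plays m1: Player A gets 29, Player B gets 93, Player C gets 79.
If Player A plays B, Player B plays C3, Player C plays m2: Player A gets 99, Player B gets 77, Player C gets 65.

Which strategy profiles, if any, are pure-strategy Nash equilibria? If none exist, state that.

(B, C2, m2)

Player A against (C1, m1): payoffs 10, 60 → best response B.
Player A against (C1, m2): payoffs 87, 74 → best response A.
Player A against (C2, m1): payoffs 14, 68 → best response B.
Player A against (C2, m2): payoffs 66, 73 → best response B.
Player A against (C3, m1): payoffs 86, 29 → best response A.
Player A against (C3, m2): payoffs 10, 99 → best response B.
Player B against (A, m1): payoffs 45, 52, 67 → best response C3.
Player B against (A, m2): payoffs 29, 34, 98 → best response C3.
Player B against (B, m1): payoffs 90, 38, 93 → best response C3.
Player B against (B, m2): payoffs 46, 80, 77 → best response C2.
Player C against (A, C1): payoffs 96, 71 → best response m1.
Player C against (A, C2): payoffs 47, 98 → best response m2.
Player C against (A, C3): payoffs 52, 85 → best response m2.
Player C against (B, C1): payoffs 36, 30 → best response m1.
Player C against (B, C2): payoffs 19, 55 → best response m2.
Player C against (B, C3): payoffs 79, 65 → best response m1.
Mutual best responses: (B, C2, m2).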